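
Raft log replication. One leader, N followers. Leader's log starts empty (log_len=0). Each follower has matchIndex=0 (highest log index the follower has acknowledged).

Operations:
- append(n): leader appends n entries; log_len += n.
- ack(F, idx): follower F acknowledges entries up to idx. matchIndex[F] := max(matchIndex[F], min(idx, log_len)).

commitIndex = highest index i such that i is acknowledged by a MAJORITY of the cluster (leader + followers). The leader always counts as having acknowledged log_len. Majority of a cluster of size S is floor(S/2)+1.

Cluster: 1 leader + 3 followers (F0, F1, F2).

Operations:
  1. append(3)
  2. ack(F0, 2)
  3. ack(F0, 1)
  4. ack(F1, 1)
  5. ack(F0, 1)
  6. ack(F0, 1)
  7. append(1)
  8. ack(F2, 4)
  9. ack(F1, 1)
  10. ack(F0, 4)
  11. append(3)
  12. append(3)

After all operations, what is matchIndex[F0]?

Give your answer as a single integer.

Op 1: append 3 -> log_len=3
Op 2: F0 acks idx 2 -> match: F0=2 F1=0 F2=0; commitIndex=0
Op 3: F0 acks idx 1 -> match: F0=2 F1=0 F2=0; commitIndex=0
Op 4: F1 acks idx 1 -> match: F0=2 F1=1 F2=0; commitIndex=1
Op 5: F0 acks idx 1 -> match: F0=2 F1=1 F2=0; commitIndex=1
Op 6: F0 acks idx 1 -> match: F0=2 F1=1 F2=0; commitIndex=1
Op 7: append 1 -> log_len=4
Op 8: F2 acks idx 4 -> match: F0=2 F1=1 F2=4; commitIndex=2
Op 9: F1 acks idx 1 -> match: F0=2 F1=1 F2=4; commitIndex=2
Op 10: F0 acks idx 4 -> match: F0=4 F1=1 F2=4; commitIndex=4
Op 11: append 3 -> log_len=7
Op 12: append 3 -> log_len=10

Answer: 4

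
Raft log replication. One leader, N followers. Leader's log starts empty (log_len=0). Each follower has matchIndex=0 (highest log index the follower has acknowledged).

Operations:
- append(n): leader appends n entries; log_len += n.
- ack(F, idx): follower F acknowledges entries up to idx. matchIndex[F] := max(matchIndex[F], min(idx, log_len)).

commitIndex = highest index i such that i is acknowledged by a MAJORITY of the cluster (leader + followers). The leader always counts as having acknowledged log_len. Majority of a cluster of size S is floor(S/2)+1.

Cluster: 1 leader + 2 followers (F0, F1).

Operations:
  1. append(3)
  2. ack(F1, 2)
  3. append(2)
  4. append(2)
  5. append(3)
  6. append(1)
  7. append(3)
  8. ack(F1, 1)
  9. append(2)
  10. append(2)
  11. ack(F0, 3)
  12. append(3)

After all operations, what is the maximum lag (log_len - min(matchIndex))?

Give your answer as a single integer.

Answer: 19

Derivation:
Op 1: append 3 -> log_len=3
Op 2: F1 acks idx 2 -> match: F0=0 F1=2; commitIndex=2
Op 3: append 2 -> log_len=5
Op 4: append 2 -> log_len=7
Op 5: append 3 -> log_len=10
Op 6: append 1 -> log_len=11
Op 7: append 3 -> log_len=14
Op 8: F1 acks idx 1 -> match: F0=0 F1=2; commitIndex=2
Op 9: append 2 -> log_len=16
Op 10: append 2 -> log_len=18
Op 11: F0 acks idx 3 -> match: F0=3 F1=2; commitIndex=3
Op 12: append 3 -> log_len=21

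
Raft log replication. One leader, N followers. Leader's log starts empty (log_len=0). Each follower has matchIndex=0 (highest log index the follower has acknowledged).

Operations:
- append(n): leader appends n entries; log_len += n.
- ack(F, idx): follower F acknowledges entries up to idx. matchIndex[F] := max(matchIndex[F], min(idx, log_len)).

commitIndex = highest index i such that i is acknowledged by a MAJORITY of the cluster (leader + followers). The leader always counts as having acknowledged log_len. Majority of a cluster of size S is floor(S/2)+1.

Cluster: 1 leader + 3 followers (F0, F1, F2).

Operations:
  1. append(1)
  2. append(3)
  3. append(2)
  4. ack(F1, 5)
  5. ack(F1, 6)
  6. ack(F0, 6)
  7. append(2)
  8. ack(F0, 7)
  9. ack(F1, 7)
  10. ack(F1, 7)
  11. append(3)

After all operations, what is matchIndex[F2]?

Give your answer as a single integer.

Answer: 0

Derivation:
Op 1: append 1 -> log_len=1
Op 2: append 3 -> log_len=4
Op 3: append 2 -> log_len=6
Op 4: F1 acks idx 5 -> match: F0=0 F1=5 F2=0; commitIndex=0
Op 5: F1 acks idx 6 -> match: F0=0 F1=6 F2=0; commitIndex=0
Op 6: F0 acks idx 6 -> match: F0=6 F1=6 F2=0; commitIndex=6
Op 7: append 2 -> log_len=8
Op 8: F0 acks idx 7 -> match: F0=7 F1=6 F2=0; commitIndex=6
Op 9: F1 acks idx 7 -> match: F0=7 F1=7 F2=0; commitIndex=7
Op 10: F1 acks idx 7 -> match: F0=7 F1=7 F2=0; commitIndex=7
Op 11: append 3 -> log_len=11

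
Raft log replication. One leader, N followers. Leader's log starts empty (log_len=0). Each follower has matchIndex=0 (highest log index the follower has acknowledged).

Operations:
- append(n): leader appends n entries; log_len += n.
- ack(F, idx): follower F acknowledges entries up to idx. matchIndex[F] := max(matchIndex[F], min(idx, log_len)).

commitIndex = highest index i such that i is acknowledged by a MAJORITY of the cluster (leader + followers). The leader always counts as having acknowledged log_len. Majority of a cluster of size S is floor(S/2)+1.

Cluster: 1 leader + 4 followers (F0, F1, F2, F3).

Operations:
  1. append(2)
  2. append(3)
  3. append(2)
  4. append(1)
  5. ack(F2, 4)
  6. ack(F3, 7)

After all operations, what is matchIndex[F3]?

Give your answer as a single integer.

Op 1: append 2 -> log_len=2
Op 2: append 3 -> log_len=5
Op 3: append 2 -> log_len=7
Op 4: append 1 -> log_len=8
Op 5: F2 acks idx 4 -> match: F0=0 F1=0 F2=4 F3=0; commitIndex=0
Op 6: F3 acks idx 7 -> match: F0=0 F1=0 F2=4 F3=7; commitIndex=4

Answer: 7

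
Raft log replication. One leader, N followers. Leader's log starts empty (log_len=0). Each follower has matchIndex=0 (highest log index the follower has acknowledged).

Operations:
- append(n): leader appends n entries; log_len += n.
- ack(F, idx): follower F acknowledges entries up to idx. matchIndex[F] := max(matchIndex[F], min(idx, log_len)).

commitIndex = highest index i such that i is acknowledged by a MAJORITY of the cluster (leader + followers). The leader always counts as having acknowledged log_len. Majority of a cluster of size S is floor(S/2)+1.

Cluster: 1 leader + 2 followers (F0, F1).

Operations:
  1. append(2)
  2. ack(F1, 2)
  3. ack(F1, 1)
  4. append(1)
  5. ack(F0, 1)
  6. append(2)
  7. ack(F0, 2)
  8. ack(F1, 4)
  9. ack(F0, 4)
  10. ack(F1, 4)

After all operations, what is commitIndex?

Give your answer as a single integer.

Op 1: append 2 -> log_len=2
Op 2: F1 acks idx 2 -> match: F0=0 F1=2; commitIndex=2
Op 3: F1 acks idx 1 -> match: F0=0 F1=2; commitIndex=2
Op 4: append 1 -> log_len=3
Op 5: F0 acks idx 1 -> match: F0=1 F1=2; commitIndex=2
Op 6: append 2 -> log_len=5
Op 7: F0 acks idx 2 -> match: F0=2 F1=2; commitIndex=2
Op 8: F1 acks idx 4 -> match: F0=2 F1=4; commitIndex=4
Op 9: F0 acks idx 4 -> match: F0=4 F1=4; commitIndex=4
Op 10: F1 acks idx 4 -> match: F0=4 F1=4; commitIndex=4

Answer: 4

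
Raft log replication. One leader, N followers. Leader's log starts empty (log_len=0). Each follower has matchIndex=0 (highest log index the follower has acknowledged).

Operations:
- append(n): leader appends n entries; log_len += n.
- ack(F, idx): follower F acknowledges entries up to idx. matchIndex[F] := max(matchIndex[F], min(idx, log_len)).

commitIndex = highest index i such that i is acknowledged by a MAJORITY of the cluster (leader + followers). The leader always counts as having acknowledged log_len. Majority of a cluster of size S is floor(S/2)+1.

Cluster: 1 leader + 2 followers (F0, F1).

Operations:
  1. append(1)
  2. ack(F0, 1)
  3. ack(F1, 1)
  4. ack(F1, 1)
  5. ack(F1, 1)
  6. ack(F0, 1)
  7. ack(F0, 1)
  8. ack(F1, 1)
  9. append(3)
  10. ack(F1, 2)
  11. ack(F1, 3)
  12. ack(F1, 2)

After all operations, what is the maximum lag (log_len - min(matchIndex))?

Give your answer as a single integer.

Op 1: append 1 -> log_len=1
Op 2: F0 acks idx 1 -> match: F0=1 F1=0; commitIndex=1
Op 3: F1 acks idx 1 -> match: F0=1 F1=1; commitIndex=1
Op 4: F1 acks idx 1 -> match: F0=1 F1=1; commitIndex=1
Op 5: F1 acks idx 1 -> match: F0=1 F1=1; commitIndex=1
Op 6: F0 acks idx 1 -> match: F0=1 F1=1; commitIndex=1
Op 7: F0 acks idx 1 -> match: F0=1 F1=1; commitIndex=1
Op 8: F1 acks idx 1 -> match: F0=1 F1=1; commitIndex=1
Op 9: append 3 -> log_len=4
Op 10: F1 acks idx 2 -> match: F0=1 F1=2; commitIndex=2
Op 11: F1 acks idx 3 -> match: F0=1 F1=3; commitIndex=3
Op 12: F1 acks idx 2 -> match: F0=1 F1=3; commitIndex=3

Answer: 3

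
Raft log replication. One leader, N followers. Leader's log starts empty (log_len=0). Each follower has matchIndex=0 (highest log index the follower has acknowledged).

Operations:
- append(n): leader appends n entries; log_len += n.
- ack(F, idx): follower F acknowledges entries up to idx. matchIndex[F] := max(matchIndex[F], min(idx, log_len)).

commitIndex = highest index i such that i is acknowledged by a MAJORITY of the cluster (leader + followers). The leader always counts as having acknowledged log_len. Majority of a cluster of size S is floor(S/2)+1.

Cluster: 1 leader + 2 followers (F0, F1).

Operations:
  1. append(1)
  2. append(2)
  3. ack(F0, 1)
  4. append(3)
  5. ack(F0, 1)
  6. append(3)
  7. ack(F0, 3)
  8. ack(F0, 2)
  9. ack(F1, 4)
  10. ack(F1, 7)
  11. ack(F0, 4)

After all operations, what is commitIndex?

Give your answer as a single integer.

Answer: 7

Derivation:
Op 1: append 1 -> log_len=1
Op 2: append 2 -> log_len=3
Op 3: F0 acks idx 1 -> match: F0=1 F1=0; commitIndex=1
Op 4: append 3 -> log_len=6
Op 5: F0 acks idx 1 -> match: F0=1 F1=0; commitIndex=1
Op 6: append 3 -> log_len=9
Op 7: F0 acks idx 3 -> match: F0=3 F1=0; commitIndex=3
Op 8: F0 acks idx 2 -> match: F0=3 F1=0; commitIndex=3
Op 9: F1 acks idx 4 -> match: F0=3 F1=4; commitIndex=4
Op 10: F1 acks idx 7 -> match: F0=3 F1=7; commitIndex=7
Op 11: F0 acks idx 4 -> match: F0=4 F1=7; commitIndex=7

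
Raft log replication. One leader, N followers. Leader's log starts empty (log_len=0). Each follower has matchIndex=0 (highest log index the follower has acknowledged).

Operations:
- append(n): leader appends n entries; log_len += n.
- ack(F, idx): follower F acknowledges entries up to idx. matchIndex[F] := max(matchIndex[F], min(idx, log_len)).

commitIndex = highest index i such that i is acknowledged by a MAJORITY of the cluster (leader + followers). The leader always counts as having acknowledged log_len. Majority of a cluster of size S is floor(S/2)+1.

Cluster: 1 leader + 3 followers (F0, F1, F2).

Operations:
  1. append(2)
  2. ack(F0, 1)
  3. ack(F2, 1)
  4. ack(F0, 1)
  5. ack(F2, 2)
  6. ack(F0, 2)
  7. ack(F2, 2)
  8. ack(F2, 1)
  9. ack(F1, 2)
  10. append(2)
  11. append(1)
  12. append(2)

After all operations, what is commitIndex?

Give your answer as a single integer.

Op 1: append 2 -> log_len=2
Op 2: F0 acks idx 1 -> match: F0=1 F1=0 F2=0; commitIndex=0
Op 3: F2 acks idx 1 -> match: F0=1 F1=0 F2=1; commitIndex=1
Op 4: F0 acks idx 1 -> match: F0=1 F1=0 F2=1; commitIndex=1
Op 5: F2 acks idx 2 -> match: F0=1 F1=0 F2=2; commitIndex=1
Op 6: F0 acks idx 2 -> match: F0=2 F1=0 F2=2; commitIndex=2
Op 7: F2 acks idx 2 -> match: F0=2 F1=0 F2=2; commitIndex=2
Op 8: F2 acks idx 1 -> match: F0=2 F1=0 F2=2; commitIndex=2
Op 9: F1 acks idx 2 -> match: F0=2 F1=2 F2=2; commitIndex=2
Op 10: append 2 -> log_len=4
Op 11: append 1 -> log_len=5
Op 12: append 2 -> log_len=7

Answer: 2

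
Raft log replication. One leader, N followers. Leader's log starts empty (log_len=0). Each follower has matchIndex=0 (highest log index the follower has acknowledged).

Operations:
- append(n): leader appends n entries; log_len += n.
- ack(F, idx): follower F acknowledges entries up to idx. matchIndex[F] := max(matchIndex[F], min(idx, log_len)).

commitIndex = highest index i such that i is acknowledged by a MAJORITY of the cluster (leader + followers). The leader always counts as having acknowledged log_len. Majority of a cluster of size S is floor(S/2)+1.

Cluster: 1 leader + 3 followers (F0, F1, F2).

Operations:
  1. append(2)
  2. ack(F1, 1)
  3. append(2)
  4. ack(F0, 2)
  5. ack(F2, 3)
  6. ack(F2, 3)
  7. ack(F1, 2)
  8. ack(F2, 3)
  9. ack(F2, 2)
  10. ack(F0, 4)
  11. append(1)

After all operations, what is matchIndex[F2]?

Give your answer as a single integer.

Op 1: append 2 -> log_len=2
Op 2: F1 acks idx 1 -> match: F0=0 F1=1 F2=0; commitIndex=0
Op 3: append 2 -> log_len=4
Op 4: F0 acks idx 2 -> match: F0=2 F1=1 F2=0; commitIndex=1
Op 5: F2 acks idx 3 -> match: F0=2 F1=1 F2=3; commitIndex=2
Op 6: F2 acks idx 3 -> match: F0=2 F1=1 F2=3; commitIndex=2
Op 7: F1 acks idx 2 -> match: F0=2 F1=2 F2=3; commitIndex=2
Op 8: F2 acks idx 3 -> match: F0=2 F1=2 F2=3; commitIndex=2
Op 9: F2 acks idx 2 -> match: F0=2 F1=2 F2=3; commitIndex=2
Op 10: F0 acks idx 4 -> match: F0=4 F1=2 F2=3; commitIndex=3
Op 11: append 1 -> log_len=5

Answer: 3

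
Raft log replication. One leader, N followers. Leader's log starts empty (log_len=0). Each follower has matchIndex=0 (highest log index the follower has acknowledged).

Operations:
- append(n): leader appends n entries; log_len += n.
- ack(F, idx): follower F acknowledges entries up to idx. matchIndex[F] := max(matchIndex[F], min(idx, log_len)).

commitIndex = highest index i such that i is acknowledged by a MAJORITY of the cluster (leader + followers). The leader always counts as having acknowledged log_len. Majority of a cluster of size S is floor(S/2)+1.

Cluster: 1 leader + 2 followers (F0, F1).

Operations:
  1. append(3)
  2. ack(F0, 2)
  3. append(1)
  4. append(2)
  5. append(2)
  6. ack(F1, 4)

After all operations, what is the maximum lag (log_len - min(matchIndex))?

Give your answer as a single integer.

Answer: 6

Derivation:
Op 1: append 3 -> log_len=3
Op 2: F0 acks idx 2 -> match: F0=2 F1=0; commitIndex=2
Op 3: append 1 -> log_len=4
Op 4: append 2 -> log_len=6
Op 5: append 2 -> log_len=8
Op 6: F1 acks idx 4 -> match: F0=2 F1=4; commitIndex=4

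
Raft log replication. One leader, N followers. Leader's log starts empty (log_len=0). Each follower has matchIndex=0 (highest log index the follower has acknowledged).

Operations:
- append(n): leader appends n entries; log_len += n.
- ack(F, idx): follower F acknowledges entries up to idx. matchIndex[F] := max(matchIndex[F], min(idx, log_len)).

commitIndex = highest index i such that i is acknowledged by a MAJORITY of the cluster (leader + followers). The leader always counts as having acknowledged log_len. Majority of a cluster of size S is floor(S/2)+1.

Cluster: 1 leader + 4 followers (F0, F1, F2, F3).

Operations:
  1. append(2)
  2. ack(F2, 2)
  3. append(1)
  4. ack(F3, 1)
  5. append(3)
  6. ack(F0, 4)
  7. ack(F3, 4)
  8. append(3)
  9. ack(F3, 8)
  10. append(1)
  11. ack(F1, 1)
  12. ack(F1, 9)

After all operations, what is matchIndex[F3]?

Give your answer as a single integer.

Answer: 8

Derivation:
Op 1: append 2 -> log_len=2
Op 2: F2 acks idx 2 -> match: F0=0 F1=0 F2=2 F3=0; commitIndex=0
Op 3: append 1 -> log_len=3
Op 4: F3 acks idx 1 -> match: F0=0 F1=0 F2=2 F3=1; commitIndex=1
Op 5: append 3 -> log_len=6
Op 6: F0 acks idx 4 -> match: F0=4 F1=0 F2=2 F3=1; commitIndex=2
Op 7: F3 acks idx 4 -> match: F0=4 F1=0 F2=2 F3=4; commitIndex=4
Op 8: append 3 -> log_len=9
Op 9: F3 acks idx 8 -> match: F0=4 F1=0 F2=2 F3=8; commitIndex=4
Op 10: append 1 -> log_len=10
Op 11: F1 acks idx 1 -> match: F0=4 F1=1 F2=2 F3=8; commitIndex=4
Op 12: F1 acks idx 9 -> match: F0=4 F1=9 F2=2 F3=8; commitIndex=8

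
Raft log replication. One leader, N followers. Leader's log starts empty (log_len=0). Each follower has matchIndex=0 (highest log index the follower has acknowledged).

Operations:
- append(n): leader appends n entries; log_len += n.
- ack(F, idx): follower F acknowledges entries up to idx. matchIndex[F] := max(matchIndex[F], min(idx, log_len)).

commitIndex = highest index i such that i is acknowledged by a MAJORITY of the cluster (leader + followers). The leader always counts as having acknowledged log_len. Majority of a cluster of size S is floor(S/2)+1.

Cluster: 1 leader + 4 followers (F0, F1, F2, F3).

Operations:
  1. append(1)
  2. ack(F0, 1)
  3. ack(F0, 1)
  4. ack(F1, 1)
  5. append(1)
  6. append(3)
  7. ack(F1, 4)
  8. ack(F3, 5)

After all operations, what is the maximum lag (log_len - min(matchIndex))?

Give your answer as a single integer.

Op 1: append 1 -> log_len=1
Op 2: F0 acks idx 1 -> match: F0=1 F1=0 F2=0 F3=0; commitIndex=0
Op 3: F0 acks idx 1 -> match: F0=1 F1=0 F2=0 F3=0; commitIndex=0
Op 4: F1 acks idx 1 -> match: F0=1 F1=1 F2=0 F3=0; commitIndex=1
Op 5: append 1 -> log_len=2
Op 6: append 3 -> log_len=5
Op 7: F1 acks idx 4 -> match: F0=1 F1=4 F2=0 F3=0; commitIndex=1
Op 8: F3 acks idx 5 -> match: F0=1 F1=4 F2=0 F3=5; commitIndex=4

Answer: 5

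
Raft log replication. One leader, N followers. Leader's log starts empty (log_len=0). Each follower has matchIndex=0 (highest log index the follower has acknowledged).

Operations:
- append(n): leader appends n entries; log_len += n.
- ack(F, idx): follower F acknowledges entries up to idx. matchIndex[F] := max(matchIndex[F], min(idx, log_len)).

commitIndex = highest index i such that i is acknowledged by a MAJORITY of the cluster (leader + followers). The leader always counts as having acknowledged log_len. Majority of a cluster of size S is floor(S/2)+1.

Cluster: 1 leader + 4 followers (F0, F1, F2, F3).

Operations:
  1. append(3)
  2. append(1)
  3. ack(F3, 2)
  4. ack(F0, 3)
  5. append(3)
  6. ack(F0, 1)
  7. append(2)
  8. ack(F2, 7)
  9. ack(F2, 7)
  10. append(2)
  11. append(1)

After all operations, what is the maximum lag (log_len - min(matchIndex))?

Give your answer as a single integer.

Op 1: append 3 -> log_len=3
Op 2: append 1 -> log_len=4
Op 3: F3 acks idx 2 -> match: F0=0 F1=0 F2=0 F3=2; commitIndex=0
Op 4: F0 acks idx 3 -> match: F0=3 F1=0 F2=0 F3=2; commitIndex=2
Op 5: append 3 -> log_len=7
Op 6: F0 acks idx 1 -> match: F0=3 F1=0 F2=0 F3=2; commitIndex=2
Op 7: append 2 -> log_len=9
Op 8: F2 acks idx 7 -> match: F0=3 F1=0 F2=7 F3=2; commitIndex=3
Op 9: F2 acks idx 7 -> match: F0=3 F1=0 F2=7 F3=2; commitIndex=3
Op 10: append 2 -> log_len=11
Op 11: append 1 -> log_len=12

Answer: 12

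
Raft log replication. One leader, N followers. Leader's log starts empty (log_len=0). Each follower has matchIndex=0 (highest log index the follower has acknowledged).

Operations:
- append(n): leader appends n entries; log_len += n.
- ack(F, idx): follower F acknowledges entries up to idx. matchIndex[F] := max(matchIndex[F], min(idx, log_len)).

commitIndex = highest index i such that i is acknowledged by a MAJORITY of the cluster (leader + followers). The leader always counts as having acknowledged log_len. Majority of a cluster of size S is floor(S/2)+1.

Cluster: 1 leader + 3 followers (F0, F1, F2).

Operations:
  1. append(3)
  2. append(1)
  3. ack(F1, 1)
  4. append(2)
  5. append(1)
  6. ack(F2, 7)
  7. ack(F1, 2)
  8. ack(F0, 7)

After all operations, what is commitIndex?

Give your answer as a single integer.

Answer: 7

Derivation:
Op 1: append 3 -> log_len=3
Op 2: append 1 -> log_len=4
Op 3: F1 acks idx 1 -> match: F0=0 F1=1 F2=0; commitIndex=0
Op 4: append 2 -> log_len=6
Op 5: append 1 -> log_len=7
Op 6: F2 acks idx 7 -> match: F0=0 F1=1 F2=7; commitIndex=1
Op 7: F1 acks idx 2 -> match: F0=0 F1=2 F2=7; commitIndex=2
Op 8: F0 acks idx 7 -> match: F0=7 F1=2 F2=7; commitIndex=7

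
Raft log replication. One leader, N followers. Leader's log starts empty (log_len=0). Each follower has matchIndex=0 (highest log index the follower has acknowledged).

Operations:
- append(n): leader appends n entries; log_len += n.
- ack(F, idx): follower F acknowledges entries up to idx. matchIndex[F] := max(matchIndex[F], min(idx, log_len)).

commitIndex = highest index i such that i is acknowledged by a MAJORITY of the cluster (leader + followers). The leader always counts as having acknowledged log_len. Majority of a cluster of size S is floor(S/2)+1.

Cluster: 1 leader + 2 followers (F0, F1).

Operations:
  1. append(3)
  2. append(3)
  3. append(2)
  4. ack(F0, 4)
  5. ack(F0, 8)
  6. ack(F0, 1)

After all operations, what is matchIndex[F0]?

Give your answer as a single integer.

Op 1: append 3 -> log_len=3
Op 2: append 3 -> log_len=6
Op 3: append 2 -> log_len=8
Op 4: F0 acks idx 4 -> match: F0=4 F1=0; commitIndex=4
Op 5: F0 acks idx 8 -> match: F0=8 F1=0; commitIndex=8
Op 6: F0 acks idx 1 -> match: F0=8 F1=0; commitIndex=8

Answer: 8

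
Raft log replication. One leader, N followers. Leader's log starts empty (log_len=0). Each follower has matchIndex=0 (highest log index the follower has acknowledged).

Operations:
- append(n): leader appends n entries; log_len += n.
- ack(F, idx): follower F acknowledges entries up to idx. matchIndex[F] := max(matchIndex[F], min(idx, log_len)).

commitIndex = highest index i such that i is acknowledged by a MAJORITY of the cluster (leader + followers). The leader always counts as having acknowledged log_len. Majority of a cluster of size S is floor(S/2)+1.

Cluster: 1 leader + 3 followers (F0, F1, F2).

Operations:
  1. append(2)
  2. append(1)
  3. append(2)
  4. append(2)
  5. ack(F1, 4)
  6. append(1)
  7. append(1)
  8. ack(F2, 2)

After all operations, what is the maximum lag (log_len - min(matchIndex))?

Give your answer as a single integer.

Answer: 9

Derivation:
Op 1: append 2 -> log_len=2
Op 2: append 1 -> log_len=3
Op 3: append 2 -> log_len=5
Op 4: append 2 -> log_len=7
Op 5: F1 acks idx 4 -> match: F0=0 F1=4 F2=0; commitIndex=0
Op 6: append 1 -> log_len=8
Op 7: append 1 -> log_len=9
Op 8: F2 acks idx 2 -> match: F0=0 F1=4 F2=2; commitIndex=2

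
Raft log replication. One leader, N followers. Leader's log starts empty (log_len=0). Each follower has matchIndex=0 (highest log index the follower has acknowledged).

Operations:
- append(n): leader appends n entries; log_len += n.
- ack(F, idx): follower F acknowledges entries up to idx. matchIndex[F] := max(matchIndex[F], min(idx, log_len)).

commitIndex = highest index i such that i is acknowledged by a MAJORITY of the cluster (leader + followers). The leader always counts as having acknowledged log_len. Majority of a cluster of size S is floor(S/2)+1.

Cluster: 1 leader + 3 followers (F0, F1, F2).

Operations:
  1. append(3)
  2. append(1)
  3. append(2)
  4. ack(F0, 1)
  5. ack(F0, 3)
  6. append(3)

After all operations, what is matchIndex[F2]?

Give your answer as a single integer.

Answer: 0

Derivation:
Op 1: append 3 -> log_len=3
Op 2: append 1 -> log_len=4
Op 3: append 2 -> log_len=6
Op 4: F0 acks idx 1 -> match: F0=1 F1=0 F2=0; commitIndex=0
Op 5: F0 acks idx 3 -> match: F0=3 F1=0 F2=0; commitIndex=0
Op 6: append 3 -> log_len=9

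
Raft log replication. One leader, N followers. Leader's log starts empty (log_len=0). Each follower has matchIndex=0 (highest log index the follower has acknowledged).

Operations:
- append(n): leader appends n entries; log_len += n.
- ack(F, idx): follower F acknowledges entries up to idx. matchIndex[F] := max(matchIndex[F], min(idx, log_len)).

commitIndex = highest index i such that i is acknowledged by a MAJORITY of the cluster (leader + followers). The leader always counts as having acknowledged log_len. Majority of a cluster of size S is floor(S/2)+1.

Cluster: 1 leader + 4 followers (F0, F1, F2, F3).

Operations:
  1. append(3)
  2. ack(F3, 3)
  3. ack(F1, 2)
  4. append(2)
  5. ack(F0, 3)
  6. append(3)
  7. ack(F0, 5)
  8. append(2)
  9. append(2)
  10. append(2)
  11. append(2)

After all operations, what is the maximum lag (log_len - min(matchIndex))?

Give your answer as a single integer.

Op 1: append 3 -> log_len=3
Op 2: F3 acks idx 3 -> match: F0=0 F1=0 F2=0 F3=3; commitIndex=0
Op 3: F1 acks idx 2 -> match: F0=0 F1=2 F2=0 F3=3; commitIndex=2
Op 4: append 2 -> log_len=5
Op 5: F0 acks idx 3 -> match: F0=3 F1=2 F2=0 F3=3; commitIndex=3
Op 6: append 3 -> log_len=8
Op 7: F0 acks idx 5 -> match: F0=5 F1=2 F2=0 F3=3; commitIndex=3
Op 8: append 2 -> log_len=10
Op 9: append 2 -> log_len=12
Op 10: append 2 -> log_len=14
Op 11: append 2 -> log_len=16

Answer: 16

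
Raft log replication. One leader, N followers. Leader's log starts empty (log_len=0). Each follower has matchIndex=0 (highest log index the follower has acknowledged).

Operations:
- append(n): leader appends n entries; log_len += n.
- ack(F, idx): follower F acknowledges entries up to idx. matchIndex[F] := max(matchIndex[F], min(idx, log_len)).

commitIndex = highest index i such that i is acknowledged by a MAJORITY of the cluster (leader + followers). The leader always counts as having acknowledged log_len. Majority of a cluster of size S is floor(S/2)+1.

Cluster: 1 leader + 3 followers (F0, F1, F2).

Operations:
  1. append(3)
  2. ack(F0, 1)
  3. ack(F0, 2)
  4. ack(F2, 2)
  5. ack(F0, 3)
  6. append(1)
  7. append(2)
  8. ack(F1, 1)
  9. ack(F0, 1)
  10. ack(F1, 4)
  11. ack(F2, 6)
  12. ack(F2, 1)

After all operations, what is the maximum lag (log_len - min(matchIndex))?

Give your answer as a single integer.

Op 1: append 3 -> log_len=3
Op 2: F0 acks idx 1 -> match: F0=1 F1=0 F2=0; commitIndex=0
Op 3: F0 acks idx 2 -> match: F0=2 F1=0 F2=0; commitIndex=0
Op 4: F2 acks idx 2 -> match: F0=2 F1=0 F2=2; commitIndex=2
Op 5: F0 acks idx 3 -> match: F0=3 F1=0 F2=2; commitIndex=2
Op 6: append 1 -> log_len=4
Op 7: append 2 -> log_len=6
Op 8: F1 acks idx 1 -> match: F0=3 F1=1 F2=2; commitIndex=2
Op 9: F0 acks idx 1 -> match: F0=3 F1=1 F2=2; commitIndex=2
Op 10: F1 acks idx 4 -> match: F0=3 F1=4 F2=2; commitIndex=3
Op 11: F2 acks idx 6 -> match: F0=3 F1=4 F2=6; commitIndex=4
Op 12: F2 acks idx 1 -> match: F0=3 F1=4 F2=6; commitIndex=4

Answer: 3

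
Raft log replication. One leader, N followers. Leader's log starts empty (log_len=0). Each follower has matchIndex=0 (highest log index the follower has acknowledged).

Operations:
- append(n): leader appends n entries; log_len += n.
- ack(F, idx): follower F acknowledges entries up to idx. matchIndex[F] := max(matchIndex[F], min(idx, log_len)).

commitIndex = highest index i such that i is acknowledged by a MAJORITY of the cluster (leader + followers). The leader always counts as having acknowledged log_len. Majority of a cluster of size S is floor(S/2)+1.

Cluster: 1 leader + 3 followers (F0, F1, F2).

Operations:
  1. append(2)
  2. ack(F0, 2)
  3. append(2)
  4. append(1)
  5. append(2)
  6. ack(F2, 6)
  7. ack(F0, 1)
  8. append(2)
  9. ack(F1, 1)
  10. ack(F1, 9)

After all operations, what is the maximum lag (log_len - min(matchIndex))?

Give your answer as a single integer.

Answer: 7

Derivation:
Op 1: append 2 -> log_len=2
Op 2: F0 acks idx 2 -> match: F0=2 F1=0 F2=0; commitIndex=0
Op 3: append 2 -> log_len=4
Op 4: append 1 -> log_len=5
Op 5: append 2 -> log_len=7
Op 6: F2 acks idx 6 -> match: F0=2 F1=0 F2=6; commitIndex=2
Op 7: F0 acks idx 1 -> match: F0=2 F1=0 F2=6; commitIndex=2
Op 8: append 2 -> log_len=9
Op 9: F1 acks idx 1 -> match: F0=2 F1=1 F2=6; commitIndex=2
Op 10: F1 acks idx 9 -> match: F0=2 F1=9 F2=6; commitIndex=6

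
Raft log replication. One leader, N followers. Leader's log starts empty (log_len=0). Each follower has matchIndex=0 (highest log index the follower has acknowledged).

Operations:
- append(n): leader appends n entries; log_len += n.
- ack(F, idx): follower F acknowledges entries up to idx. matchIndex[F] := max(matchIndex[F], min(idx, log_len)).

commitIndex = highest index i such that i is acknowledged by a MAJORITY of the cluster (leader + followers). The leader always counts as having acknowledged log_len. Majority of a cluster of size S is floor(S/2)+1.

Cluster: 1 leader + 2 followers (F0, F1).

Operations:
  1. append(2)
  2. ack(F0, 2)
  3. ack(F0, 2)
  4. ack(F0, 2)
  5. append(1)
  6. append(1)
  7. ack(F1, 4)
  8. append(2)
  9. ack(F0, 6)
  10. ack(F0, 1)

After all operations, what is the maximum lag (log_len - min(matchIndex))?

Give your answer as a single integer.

Op 1: append 2 -> log_len=2
Op 2: F0 acks idx 2 -> match: F0=2 F1=0; commitIndex=2
Op 3: F0 acks idx 2 -> match: F0=2 F1=0; commitIndex=2
Op 4: F0 acks idx 2 -> match: F0=2 F1=0; commitIndex=2
Op 5: append 1 -> log_len=3
Op 6: append 1 -> log_len=4
Op 7: F1 acks idx 4 -> match: F0=2 F1=4; commitIndex=4
Op 8: append 2 -> log_len=6
Op 9: F0 acks idx 6 -> match: F0=6 F1=4; commitIndex=6
Op 10: F0 acks idx 1 -> match: F0=6 F1=4; commitIndex=6

Answer: 2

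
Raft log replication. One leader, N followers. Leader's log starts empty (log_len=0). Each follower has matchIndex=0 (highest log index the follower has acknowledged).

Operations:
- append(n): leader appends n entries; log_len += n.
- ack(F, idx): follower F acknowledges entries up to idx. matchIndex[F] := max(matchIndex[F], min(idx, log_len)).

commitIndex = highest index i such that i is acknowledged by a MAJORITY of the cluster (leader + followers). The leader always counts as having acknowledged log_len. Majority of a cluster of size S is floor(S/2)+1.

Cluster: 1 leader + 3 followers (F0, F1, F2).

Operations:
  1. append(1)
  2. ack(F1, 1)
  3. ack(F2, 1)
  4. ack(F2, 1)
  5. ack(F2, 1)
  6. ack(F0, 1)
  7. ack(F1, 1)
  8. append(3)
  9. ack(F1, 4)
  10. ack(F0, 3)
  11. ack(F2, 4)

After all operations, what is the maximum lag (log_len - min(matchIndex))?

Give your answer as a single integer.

Answer: 1

Derivation:
Op 1: append 1 -> log_len=1
Op 2: F1 acks idx 1 -> match: F0=0 F1=1 F2=0; commitIndex=0
Op 3: F2 acks idx 1 -> match: F0=0 F1=1 F2=1; commitIndex=1
Op 4: F2 acks idx 1 -> match: F0=0 F1=1 F2=1; commitIndex=1
Op 5: F2 acks idx 1 -> match: F0=0 F1=1 F2=1; commitIndex=1
Op 6: F0 acks idx 1 -> match: F0=1 F1=1 F2=1; commitIndex=1
Op 7: F1 acks idx 1 -> match: F0=1 F1=1 F2=1; commitIndex=1
Op 8: append 3 -> log_len=4
Op 9: F1 acks idx 4 -> match: F0=1 F1=4 F2=1; commitIndex=1
Op 10: F0 acks idx 3 -> match: F0=3 F1=4 F2=1; commitIndex=3
Op 11: F2 acks idx 4 -> match: F0=3 F1=4 F2=4; commitIndex=4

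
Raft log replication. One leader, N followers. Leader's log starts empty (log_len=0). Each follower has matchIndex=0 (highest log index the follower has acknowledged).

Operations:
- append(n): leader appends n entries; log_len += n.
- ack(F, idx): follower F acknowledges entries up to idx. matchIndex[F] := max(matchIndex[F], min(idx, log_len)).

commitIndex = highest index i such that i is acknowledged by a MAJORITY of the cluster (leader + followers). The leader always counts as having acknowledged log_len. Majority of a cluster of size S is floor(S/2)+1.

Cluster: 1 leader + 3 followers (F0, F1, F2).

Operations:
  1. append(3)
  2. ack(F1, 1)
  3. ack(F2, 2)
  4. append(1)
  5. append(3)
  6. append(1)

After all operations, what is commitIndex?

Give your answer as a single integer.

Op 1: append 3 -> log_len=3
Op 2: F1 acks idx 1 -> match: F0=0 F1=1 F2=0; commitIndex=0
Op 3: F2 acks idx 2 -> match: F0=0 F1=1 F2=2; commitIndex=1
Op 4: append 1 -> log_len=4
Op 5: append 3 -> log_len=7
Op 6: append 1 -> log_len=8

Answer: 1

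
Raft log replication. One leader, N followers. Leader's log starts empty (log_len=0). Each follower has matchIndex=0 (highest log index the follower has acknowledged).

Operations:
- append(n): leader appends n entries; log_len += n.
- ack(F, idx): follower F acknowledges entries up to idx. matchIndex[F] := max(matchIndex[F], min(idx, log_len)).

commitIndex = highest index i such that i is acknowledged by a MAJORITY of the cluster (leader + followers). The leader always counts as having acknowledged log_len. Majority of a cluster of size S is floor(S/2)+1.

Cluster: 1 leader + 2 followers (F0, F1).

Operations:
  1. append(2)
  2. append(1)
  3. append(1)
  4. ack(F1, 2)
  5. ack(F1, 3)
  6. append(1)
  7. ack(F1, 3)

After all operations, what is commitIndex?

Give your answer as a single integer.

Op 1: append 2 -> log_len=2
Op 2: append 1 -> log_len=3
Op 3: append 1 -> log_len=4
Op 4: F1 acks idx 2 -> match: F0=0 F1=2; commitIndex=2
Op 5: F1 acks idx 3 -> match: F0=0 F1=3; commitIndex=3
Op 6: append 1 -> log_len=5
Op 7: F1 acks idx 3 -> match: F0=0 F1=3; commitIndex=3

Answer: 3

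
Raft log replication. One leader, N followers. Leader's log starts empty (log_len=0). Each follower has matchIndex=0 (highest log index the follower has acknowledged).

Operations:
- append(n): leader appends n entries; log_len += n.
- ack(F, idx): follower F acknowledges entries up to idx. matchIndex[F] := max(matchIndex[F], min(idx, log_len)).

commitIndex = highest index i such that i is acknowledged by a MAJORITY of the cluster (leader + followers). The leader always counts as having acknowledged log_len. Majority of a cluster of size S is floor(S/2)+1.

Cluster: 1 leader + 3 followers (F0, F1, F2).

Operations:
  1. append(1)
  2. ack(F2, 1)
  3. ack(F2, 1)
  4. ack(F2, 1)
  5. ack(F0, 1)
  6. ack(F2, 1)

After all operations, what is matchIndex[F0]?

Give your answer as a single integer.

Answer: 1

Derivation:
Op 1: append 1 -> log_len=1
Op 2: F2 acks idx 1 -> match: F0=0 F1=0 F2=1; commitIndex=0
Op 3: F2 acks idx 1 -> match: F0=0 F1=0 F2=1; commitIndex=0
Op 4: F2 acks idx 1 -> match: F0=0 F1=0 F2=1; commitIndex=0
Op 5: F0 acks idx 1 -> match: F0=1 F1=0 F2=1; commitIndex=1
Op 6: F2 acks idx 1 -> match: F0=1 F1=0 F2=1; commitIndex=1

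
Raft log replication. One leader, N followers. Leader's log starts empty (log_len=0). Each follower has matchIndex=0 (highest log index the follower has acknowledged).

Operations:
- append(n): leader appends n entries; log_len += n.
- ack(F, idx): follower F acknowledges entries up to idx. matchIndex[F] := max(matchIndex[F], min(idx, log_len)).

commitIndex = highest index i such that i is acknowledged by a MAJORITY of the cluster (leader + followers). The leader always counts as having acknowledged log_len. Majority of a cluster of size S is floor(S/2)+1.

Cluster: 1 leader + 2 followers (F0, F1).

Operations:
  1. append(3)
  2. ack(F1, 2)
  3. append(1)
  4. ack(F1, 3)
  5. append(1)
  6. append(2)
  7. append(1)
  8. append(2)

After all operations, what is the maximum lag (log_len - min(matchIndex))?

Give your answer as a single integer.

Answer: 10

Derivation:
Op 1: append 3 -> log_len=3
Op 2: F1 acks idx 2 -> match: F0=0 F1=2; commitIndex=2
Op 3: append 1 -> log_len=4
Op 4: F1 acks idx 3 -> match: F0=0 F1=3; commitIndex=3
Op 5: append 1 -> log_len=5
Op 6: append 2 -> log_len=7
Op 7: append 1 -> log_len=8
Op 8: append 2 -> log_len=10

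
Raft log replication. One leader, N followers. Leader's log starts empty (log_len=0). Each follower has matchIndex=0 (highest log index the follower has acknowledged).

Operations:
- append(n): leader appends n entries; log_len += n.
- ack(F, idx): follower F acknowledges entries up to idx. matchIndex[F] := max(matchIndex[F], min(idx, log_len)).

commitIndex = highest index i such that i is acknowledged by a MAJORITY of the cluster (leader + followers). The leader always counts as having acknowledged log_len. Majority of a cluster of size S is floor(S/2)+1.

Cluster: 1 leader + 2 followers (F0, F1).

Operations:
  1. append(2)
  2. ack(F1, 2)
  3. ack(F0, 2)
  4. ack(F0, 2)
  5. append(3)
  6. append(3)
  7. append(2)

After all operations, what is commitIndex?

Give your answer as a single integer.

Answer: 2

Derivation:
Op 1: append 2 -> log_len=2
Op 2: F1 acks idx 2 -> match: F0=0 F1=2; commitIndex=2
Op 3: F0 acks idx 2 -> match: F0=2 F1=2; commitIndex=2
Op 4: F0 acks idx 2 -> match: F0=2 F1=2; commitIndex=2
Op 5: append 3 -> log_len=5
Op 6: append 3 -> log_len=8
Op 7: append 2 -> log_len=10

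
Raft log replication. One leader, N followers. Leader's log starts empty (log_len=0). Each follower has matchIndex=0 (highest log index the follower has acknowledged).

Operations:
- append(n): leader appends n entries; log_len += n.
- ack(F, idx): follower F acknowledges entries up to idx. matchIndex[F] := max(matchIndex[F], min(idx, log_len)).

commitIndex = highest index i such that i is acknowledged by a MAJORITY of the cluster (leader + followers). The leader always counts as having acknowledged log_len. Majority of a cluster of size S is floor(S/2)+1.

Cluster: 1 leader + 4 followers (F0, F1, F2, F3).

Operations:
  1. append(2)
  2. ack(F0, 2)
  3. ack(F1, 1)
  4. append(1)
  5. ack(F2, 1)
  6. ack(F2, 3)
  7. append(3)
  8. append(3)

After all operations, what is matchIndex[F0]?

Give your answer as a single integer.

Answer: 2

Derivation:
Op 1: append 2 -> log_len=2
Op 2: F0 acks idx 2 -> match: F0=2 F1=0 F2=0 F3=0; commitIndex=0
Op 3: F1 acks idx 1 -> match: F0=2 F1=1 F2=0 F3=0; commitIndex=1
Op 4: append 1 -> log_len=3
Op 5: F2 acks idx 1 -> match: F0=2 F1=1 F2=1 F3=0; commitIndex=1
Op 6: F2 acks idx 3 -> match: F0=2 F1=1 F2=3 F3=0; commitIndex=2
Op 7: append 3 -> log_len=6
Op 8: append 3 -> log_len=9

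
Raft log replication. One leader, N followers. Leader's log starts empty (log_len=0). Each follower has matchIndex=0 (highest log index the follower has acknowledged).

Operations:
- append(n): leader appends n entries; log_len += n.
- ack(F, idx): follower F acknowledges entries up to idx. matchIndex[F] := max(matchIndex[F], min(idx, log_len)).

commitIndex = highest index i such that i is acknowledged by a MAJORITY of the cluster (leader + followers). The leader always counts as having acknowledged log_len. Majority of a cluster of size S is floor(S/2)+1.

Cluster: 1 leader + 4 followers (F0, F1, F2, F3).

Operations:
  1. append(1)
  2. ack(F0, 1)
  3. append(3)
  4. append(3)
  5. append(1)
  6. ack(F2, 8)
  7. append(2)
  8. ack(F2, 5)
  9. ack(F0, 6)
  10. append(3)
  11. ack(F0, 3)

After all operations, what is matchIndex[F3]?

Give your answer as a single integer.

Op 1: append 1 -> log_len=1
Op 2: F0 acks idx 1 -> match: F0=1 F1=0 F2=0 F3=0; commitIndex=0
Op 3: append 3 -> log_len=4
Op 4: append 3 -> log_len=7
Op 5: append 1 -> log_len=8
Op 6: F2 acks idx 8 -> match: F0=1 F1=0 F2=8 F3=0; commitIndex=1
Op 7: append 2 -> log_len=10
Op 8: F2 acks idx 5 -> match: F0=1 F1=0 F2=8 F3=0; commitIndex=1
Op 9: F0 acks idx 6 -> match: F0=6 F1=0 F2=8 F3=0; commitIndex=6
Op 10: append 3 -> log_len=13
Op 11: F0 acks idx 3 -> match: F0=6 F1=0 F2=8 F3=0; commitIndex=6

Answer: 0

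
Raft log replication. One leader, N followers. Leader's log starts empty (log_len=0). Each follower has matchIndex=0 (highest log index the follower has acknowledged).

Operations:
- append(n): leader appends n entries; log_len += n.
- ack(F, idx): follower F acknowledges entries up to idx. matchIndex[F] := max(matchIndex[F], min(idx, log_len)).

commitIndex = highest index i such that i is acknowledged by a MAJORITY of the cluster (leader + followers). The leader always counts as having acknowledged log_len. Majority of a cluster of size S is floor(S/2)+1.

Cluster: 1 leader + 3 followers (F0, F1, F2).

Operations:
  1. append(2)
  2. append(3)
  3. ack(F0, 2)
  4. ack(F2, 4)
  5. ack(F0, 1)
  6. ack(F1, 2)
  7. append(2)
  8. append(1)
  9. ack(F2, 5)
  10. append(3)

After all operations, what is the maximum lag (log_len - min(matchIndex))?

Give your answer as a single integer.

Answer: 9

Derivation:
Op 1: append 2 -> log_len=2
Op 2: append 3 -> log_len=5
Op 3: F0 acks idx 2 -> match: F0=2 F1=0 F2=0; commitIndex=0
Op 4: F2 acks idx 4 -> match: F0=2 F1=0 F2=4; commitIndex=2
Op 5: F0 acks idx 1 -> match: F0=2 F1=0 F2=4; commitIndex=2
Op 6: F1 acks idx 2 -> match: F0=2 F1=2 F2=4; commitIndex=2
Op 7: append 2 -> log_len=7
Op 8: append 1 -> log_len=8
Op 9: F2 acks idx 5 -> match: F0=2 F1=2 F2=5; commitIndex=2
Op 10: append 3 -> log_len=11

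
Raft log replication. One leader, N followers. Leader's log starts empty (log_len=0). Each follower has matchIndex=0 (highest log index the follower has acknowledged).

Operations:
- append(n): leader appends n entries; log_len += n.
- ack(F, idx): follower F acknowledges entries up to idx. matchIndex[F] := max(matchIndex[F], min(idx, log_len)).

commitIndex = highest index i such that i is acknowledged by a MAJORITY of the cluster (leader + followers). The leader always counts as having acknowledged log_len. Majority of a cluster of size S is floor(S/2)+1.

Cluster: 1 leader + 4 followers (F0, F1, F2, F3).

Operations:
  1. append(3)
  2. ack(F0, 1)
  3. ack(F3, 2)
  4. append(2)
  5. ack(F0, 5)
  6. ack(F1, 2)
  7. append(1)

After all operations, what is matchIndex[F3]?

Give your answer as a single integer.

Op 1: append 3 -> log_len=3
Op 2: F0 acks idx 1 -> match: F0=1 F1=0 F2=0 F3=0; commitIndex=0
Op 3: F3 acks idx 2 -> match: F0=1 F1=0 F2=0 F3=2; commitIndex=1
Op 4: append 2 -> log_len=5
Op 5: F0 acks idx 5 -> match: F0=5 F1=0 F2=0 F3=2; commitIndex=2
Op 6: F1 acks idx 2 -> match: F0=5 F1=2 F2=0 F3=2; commitIndex=2
Op 7: append 1 -> log_len=6

Answer: 2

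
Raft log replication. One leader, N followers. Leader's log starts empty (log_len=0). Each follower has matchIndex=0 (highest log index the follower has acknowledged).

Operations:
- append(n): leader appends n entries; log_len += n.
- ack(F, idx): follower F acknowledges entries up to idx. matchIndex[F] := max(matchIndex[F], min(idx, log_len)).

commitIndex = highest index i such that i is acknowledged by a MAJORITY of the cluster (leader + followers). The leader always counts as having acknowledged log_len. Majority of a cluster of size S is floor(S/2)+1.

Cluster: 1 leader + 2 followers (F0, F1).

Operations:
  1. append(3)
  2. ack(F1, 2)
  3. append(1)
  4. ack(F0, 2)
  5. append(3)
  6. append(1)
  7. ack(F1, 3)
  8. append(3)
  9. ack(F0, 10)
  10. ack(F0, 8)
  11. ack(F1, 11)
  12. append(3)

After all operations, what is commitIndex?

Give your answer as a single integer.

Answer: 11

Derivation:
Op 1: append 3 -> log_len=3
Op 2: F1 acks idx 2 -> match: F0=0 F1=2; commitIndex=2
Op 3: append 1 -> log_len=4
Op 4: F0 acks idx 2 -> match: F0=2 F1=2; commitIndex=2
Op 5: append 3 -> log_len=7
Op 6: append 1 -> log_len=8
Op 7: F1 acks idx 3 -> match: F0=2 F1=3; commitIndex=3
Op 8: append 3 -> log_len=11
Op 9: F0 acks idx 10 -> match: F0=10 F1=3; commitIndex=10
Op 10: F0 acks idx 8 -> match: F0=10 F1=3; commitIndex=10
Op 11: F1 acks idx 11 -> match: F0=10 F1=11; commitIndex=11
Op 12: append 3 -> log_len=14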